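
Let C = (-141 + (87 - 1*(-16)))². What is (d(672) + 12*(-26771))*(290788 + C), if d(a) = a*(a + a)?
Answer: 170054476512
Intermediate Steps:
C = 1444 (C = (-141 + (87 + 16))² = (-141 + 103)² = (-38)² = 1444)
d(a) = 2*a² (d(a) = a*(2*a) = 2*a²)
(d(672) + 12*(-26771))*(290788 + C) = (2*672² + 12*(-26771))*(290788 + 1444) = (2*451584 - 321252)*292232 = (903168 - 321252)*292232 = 581916*292232 = 170054476512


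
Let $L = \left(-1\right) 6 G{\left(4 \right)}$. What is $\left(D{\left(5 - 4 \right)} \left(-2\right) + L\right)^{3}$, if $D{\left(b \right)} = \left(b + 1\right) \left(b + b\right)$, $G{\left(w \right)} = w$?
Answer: $-32768$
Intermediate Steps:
$D{\left(b \right)} = 2 b \left(1 + b\right)$ ($D{\left(b \right)} = \left(1 + b\right) 2 b = 2 b \left(1 + b\right)$)
$L = -24$ ($L = \left(-1\right) 6 \cdot 4 = \left(-6\right) 4 = -24$)
$\left(D{\left(5 - 4 \right)} \left(-2\right) + L\right)^{3} = \left(2 \left(5 - 4\right) \left(1 + \left(5 - 4\right)\right) \left(-2\right) - 24\right)^{3} = \left(2 \cdot 1 \left(1 + 1\right) \left(-2\right) - 24\right)^{3} = \left(2 \cdot 1 \cdot 2 \left(-2\right) - 24\right)^{3} = \left(4 \left(-2\right) - 24\right)^{3} = \left(-8 - 24\right)^{3} = \left(-32\right)^{3} = -32768$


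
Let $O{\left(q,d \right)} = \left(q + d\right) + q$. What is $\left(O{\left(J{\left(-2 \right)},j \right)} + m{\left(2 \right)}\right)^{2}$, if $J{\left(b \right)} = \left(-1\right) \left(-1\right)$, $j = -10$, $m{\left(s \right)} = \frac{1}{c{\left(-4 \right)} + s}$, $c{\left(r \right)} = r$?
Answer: $\frac{289}{4} \approx 72.25$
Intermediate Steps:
$m{\left(s \right)} = \frac{1}{-4 + s}$
$J{\left(b \right)} = 1$
$O{\left(q,d \right)} = d + 2 q$ ($O{\left(q,d \right)} = \left(d + q\right) + q = d + 2 q$)
$\left(O{\left(J{\left(-2 \right)},j \right)} + m{\left(2 \right)}\right)^{2} = \left(\left(-10 + 2 \cdot 1\right) + \frac{1}{-4 + 2}\right)^{2} = \left(\left(-10 + 2\right) + \frac{1}{-2}\right)^{2} = \left(-8 - \frac{1}{2}\right)^{2} = \left(- \frac{17}{2}\right)^{2} = \frac{289}{4}$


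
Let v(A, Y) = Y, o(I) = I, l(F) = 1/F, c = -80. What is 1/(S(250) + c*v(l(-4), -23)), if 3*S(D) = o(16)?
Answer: 3/5536 ≈ 0.00054191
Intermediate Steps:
l(F) = 1/F
S(D) = 16/3 (S(D) = (⅓)*16 = 16/3)
1/(S(250) + c*v(l(-4), -23)) = 1/(16/3 - 80*(-23)) = 1/(16/3 + 1840) = 1/(5536/3) = 3/5536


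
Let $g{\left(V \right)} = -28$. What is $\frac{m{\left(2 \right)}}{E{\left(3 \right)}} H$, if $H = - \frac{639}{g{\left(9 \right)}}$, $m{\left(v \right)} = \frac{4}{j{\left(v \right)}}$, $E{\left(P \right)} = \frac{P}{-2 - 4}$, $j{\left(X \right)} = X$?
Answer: $- \frac{639}{7} \approx -91.286$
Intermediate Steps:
$E{\left(P \right)} = - \frac{P}{6}$ ($E{\left(P \right)} = \frac{P}{-2 - 4} = \frac{P}{-6} = P \left(- \frac{1}{6}\right) = - \frac{P}{6}$)
$m{\left(v \right)} = \frac{4}{v}$
$H = \frac{639}{28}$ ($H = - \frac{639}{-28} = \left(-639\right) \left(- \frac{1}{28}\right) = \frac{639}{28} \approx 22.821$)
$\frac{m{\left(2 \right)}}{E{\left(3 \right)}} H = \frac{4 \cdot \frac{1}{2}}{\left(- \frac{1}{6}\right) 3} \cdot \frac{639}{28} = \frac{4 \cdot \frac{1}{2}}{- \frac{1}{2}} \cdot \frac{639}{28} = 2 \left(-2\right) \frac{639}{28} = \left(-4\right) \frac{639}{28} = - \frac{639}{7}$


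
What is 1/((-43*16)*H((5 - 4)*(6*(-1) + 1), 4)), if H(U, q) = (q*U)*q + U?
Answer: 1/58480 ≈ 1.7100e-5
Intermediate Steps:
H(U, q) = U + U*q² (H(U, q) = (U*q)*q + U = U*q² + U = U + U*q²)
1/((-43*16)*H((5 - 4)*(6*(-1) + 1), 4)) = 1/((-43*16)*(((5 - 4)*(6*(-1) + 1))*(1 + 4²))) = 1/(-688*1*(-6 + 1)*(1 + 16)) = 1/(-688*1*(-5)*17) = 1/(-(-3440)*17) = 1/(-688*(-85)) = 1/58480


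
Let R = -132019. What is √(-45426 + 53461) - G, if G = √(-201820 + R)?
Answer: √8035 - 11*I*√2759 ≈ 89.638 - 577.79*I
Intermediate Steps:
G = 11*I*√2759 (G = √(-201820 - 132019) = √(-333839) = 11*I*√2759 ≈ 577.79*I)
√(-45426 + 53461) - G = √(-45426 + 53461) - 11*I*√2759 = √8035 - 11*I*√2759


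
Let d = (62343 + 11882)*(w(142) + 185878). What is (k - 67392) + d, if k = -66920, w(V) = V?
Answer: 13807200188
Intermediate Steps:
d = 13807334500 (d = (62343 + 11882)*(142 + 185878) = 74225*186020 = 13807334500)
(k - 67392) + d = (-66920 - 67392) + 13807334500 = -134312 + 13807334500 = 13807200188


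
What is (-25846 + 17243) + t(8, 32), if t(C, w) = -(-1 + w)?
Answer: -8634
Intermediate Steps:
t(C, w) = 1 - w
(-25846 + 17243) + t(8, 32) = (-25846 + 17243) + (1 - 1*32) = -8603 + (1 - 32) = -8603 - 31 = -8634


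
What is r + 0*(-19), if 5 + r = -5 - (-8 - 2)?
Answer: 0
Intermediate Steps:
r = 0 (r = -5 + (-5 - (-8 - 2)) = -5 + (-5 - 1*(-10)) = -5 + (-5 + 10) = -5 + 5 = 0)
r + 0*(-19) = 0 + 0*(-19) = 0 + 0 = 0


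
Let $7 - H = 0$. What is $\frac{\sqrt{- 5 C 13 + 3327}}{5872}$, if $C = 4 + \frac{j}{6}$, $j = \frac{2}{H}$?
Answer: $\frac{\sqrt{1351182}}{123312} \approx 0.0094265$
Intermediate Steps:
$H = 7$ ($H = 7 - 0 = 7 + 0 = 7$)
$j = \frac{2}{7} \approx 0.28571$
$C = \frac{85}{21}$ ($C = 4 + \frac{2}{7 \cdot 6} = 4 + \frac{2}{7} \cdot \frac{1}{6} = 4 + \frac{1}{21} = \frac{85}{21} \approx 4.0476$)
$\frac{\sqrt{- 5 C 13 + 3327}}{5872} = \frac{\sqrt{\left(-5\right) \frac{85}{21} \cdot 13 + 3327}}{5872} = \sqrt{\left(- \frac{425}{21}\right) 13 + 3327} \cdot \frac{1}{5872} = \sqrt{- \frac{5525}{21} + 3327} \cdot \frac{1}{5872} = \sqrt{\frac{64342}{21}} \cdot \frac{1}{5872} = \frac{\sqrt{1351182}}{21} \cdot \frac{1}{5872} = \frac{\sqrt{1351182}}{123312}$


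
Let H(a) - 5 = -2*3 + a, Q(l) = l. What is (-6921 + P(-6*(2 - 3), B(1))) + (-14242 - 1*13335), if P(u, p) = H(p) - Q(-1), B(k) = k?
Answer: -34497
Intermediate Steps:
H(a) = -1 + a (H(a) = 5 + (-2*3 + a) = 5 + (-6 + a) = -1 + a)
P(u, p) = p (P(u, p) = (-1 + p) - 1*(-1) = (-1 + p) + 1 = p)
(-6921 + P(-6*(2 - 3), B(1))) + (-14242 - 1*13335) = (-6921 + 1) + (-14242 - 1*13335) = -6920 + (-14242 - 13335) = -6920 - 27577 = -34497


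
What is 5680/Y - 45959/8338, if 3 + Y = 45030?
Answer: -2022036053/375435126 ≈ -5.3858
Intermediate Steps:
Y = 45027 (Y = -3 + 45030 = 45027)
5680/Y - 45959/8338 = 5680/45027 - 45959/8338 = -2022036053/375435126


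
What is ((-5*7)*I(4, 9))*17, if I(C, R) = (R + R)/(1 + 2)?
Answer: -3570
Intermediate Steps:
I(C, R) = 2*R/3 (I(C, R) = (2*R)/3 = (2*R)*(⅓) = 2*R/3)
((-5*7)*I(4, 9))*17 = ((-5*7)*((⅔)*9))*17 = -35*6*17 = -210*17 = -3570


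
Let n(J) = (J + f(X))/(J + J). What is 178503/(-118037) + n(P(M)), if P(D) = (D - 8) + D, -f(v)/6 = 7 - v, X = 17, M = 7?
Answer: 941401/236074 ≈ 3.9877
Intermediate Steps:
f(v) = -42 + 6*v (f(v) = -6*(7 - v) = -42 + 6*v)
P(D) = -8 + 2*D (P(D) = (-8 + D) + D = -8 + 2*D)
n(J) = (60 + J)/(2*J) (n(J) = (J + (-42 + 6*17))/(J + J) = (J + (-42 + 102))/((2*J)) = (J + 60)*(1/(2*J)) = (60 + J)*(1/(2*J)) = (60 + J)/(2*J))
178503/(-118037) + n(P(M)) = 178503/(-118037) + (60 + (-8 + 2*7))/(2*(-8 + 2*7)) = 178503*(-1/118037) + (60 + (-8 + 14))/(2*(-8 + 14)) = -178503/118037 + (½)*(60 + 6)/6 = -178503/118037 + (½)*(⅙)*66 = -178503/118037 + 11/2 = 941401/236074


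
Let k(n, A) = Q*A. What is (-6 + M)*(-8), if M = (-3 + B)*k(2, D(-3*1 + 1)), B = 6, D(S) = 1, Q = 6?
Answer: -96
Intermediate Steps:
k(n, A) = 6*A
M = 18 (M = (-3 + 6)*(6*1) = 3*6 = 18)
(-6 + M)*(-8) = (-6 + 18)*(-8) = 12*(-8) = -96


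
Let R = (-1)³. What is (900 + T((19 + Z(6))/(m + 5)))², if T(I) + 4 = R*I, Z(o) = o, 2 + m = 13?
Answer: 204804721/256 ≈ 8.0002e+5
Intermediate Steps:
m = 11 (m = -2 + 13 = 11)
R = -1
T(I) = -4 - I
(900 + T((19 + Z(6))/(m + 5)))² = (900 + (-4 - (19 + 6)/(11 + 5)))² = (900 + (-4 - 25/16))² = (900 - 89/16)² = (14311/16)² = 204804721/256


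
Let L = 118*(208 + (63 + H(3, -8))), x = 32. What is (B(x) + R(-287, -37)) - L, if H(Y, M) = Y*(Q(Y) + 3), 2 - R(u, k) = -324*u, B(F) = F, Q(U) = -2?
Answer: -125286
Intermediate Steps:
R(u, k) = 2 + 324*u (R(u, k) = 2 - (-324)*u = 2 + 324*u)
H(Y, M) = Y (H(Y, M) = Y*(-2 + 3) = Y*1 = Y)
L = 32332 (L = 118*(208 + (63 + 3)) = 118*(208 + 66) = 118*274 = 32332)
(B(x) + R(-287, -37)) - L = (32 + (2 + 324*(-287))) - 1*32332 = (32 + (2 - 92988)) - 32332 = (32 - 92986) - 32332 = -92954 - 32332 = -125286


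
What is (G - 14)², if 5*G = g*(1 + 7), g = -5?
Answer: 484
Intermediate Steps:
G = -8 (G = (-5*(1 + 7))/5 = (-5*8)/5 = (⅕)*(-40) = -8)
(G - 14)² = (-8 - 14)² = (-22)² = 484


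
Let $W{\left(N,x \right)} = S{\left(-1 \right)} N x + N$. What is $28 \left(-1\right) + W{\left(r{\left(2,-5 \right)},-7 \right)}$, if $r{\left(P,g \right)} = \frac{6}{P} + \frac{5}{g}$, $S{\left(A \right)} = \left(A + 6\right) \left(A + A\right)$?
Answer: $114$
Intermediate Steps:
$S{\left(A \right)} = 2 A \left(6 + A\right)$ ($S{\left(A \right)} = \left(6 + A\right) 2 A = 2 A \left(6 + A\right)$)
$r{\left(P,g \right)} = \frac{5}{g} + \frac{6}{P}$
$W{\left(N,x \right)} = N - 10 N x$ ($W{\left(N,x \right)} = 2 \left(-1\right) \left(6 - 1\right) N x + N = 2 \left(-1\right) 5 N x + N = - 10 N x + N = N - 10 N x$)
$28 \left(-1\right) + W{\left(r{\left(2,-5 \right)},-7 \right)} = 28 \left(-1\right) + \left(\frac{5}{-5} + \frac{6}{2}\right) \left(1 - -70\right) = -28 + \left(5 \left(- \frac{1}{5}\right) + 6 \cdot \frac{1}{2}\right) \left(1 + 70\right) = -28 + \left(-1 + 3\right) 71 = -28 + 2 \cdot 71 = -28 + 142 = 114$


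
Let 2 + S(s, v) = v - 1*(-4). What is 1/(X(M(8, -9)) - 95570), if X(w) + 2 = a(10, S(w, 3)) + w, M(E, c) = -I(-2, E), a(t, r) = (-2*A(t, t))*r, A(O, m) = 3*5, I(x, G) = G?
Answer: -1/95730 ≈ -1.0446e-5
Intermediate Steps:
A(O, m) = 15
S(s, v) = 2 + v (S(s, v) = -2 + (v - 1*(-4)) = -2 + (v + 4) = -2 + (4 + v) = 2 + v)
a(t, r) = -30*r (a(t, r) = (-2*15)*r = -30*r)
M(E, c) = -E
X(w) = -152 + w (X(w) = -2 + (-30*(2 + 3) + w) = -2 + (-30*5 + w) = -2 + (-150 + w) = -152 + w)
1/(X(M(8, -9)) - 95570) = 1/((-152 - 1*8) - 95570) = 1/((-152 - 8) - 95570) = 1/(-160 - 95570) = 1/(-95730) = -1/95730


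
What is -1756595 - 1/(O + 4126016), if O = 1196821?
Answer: -9350068860016/5322837 ≈ -1.7566e+6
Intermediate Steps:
-1756595 - 1/(O + 4126016) = -1756595 - 1/(1196821 + 4126016) = -1756595 - 1/5322837 = -9350068860016/5322837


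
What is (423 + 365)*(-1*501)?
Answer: -394788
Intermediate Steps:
(423 + 365)*(-1*501) = 788*(-501) = -394788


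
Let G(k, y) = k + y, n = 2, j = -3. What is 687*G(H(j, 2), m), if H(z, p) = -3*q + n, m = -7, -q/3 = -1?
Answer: -9618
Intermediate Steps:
q = 3 (q = -3*(-1) = 3)
H(z, p) = -7 (H(z, p) = -3*3 + 2 = -9 + 2 = -7)
687*G(H(j, 2), m) = 687*(-7 - 7) = 687*(-14) = -9618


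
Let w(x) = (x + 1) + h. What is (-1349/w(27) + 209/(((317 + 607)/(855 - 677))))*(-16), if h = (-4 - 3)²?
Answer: -12008/33 ≈ -363.88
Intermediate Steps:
h = 49 (h = (-7)² = 49)
w(x) = 50 + x (w(x) = (x + 1) + 49 = (1 + x) + 49 = 50 + x)
(-1349/w(27) + 209/(((317 + 607)/(855 - 677))))*(-16) = (-1349/(50 + 27) + 209/(((317 + 607)/(855 - 677))))*(-16) = (-1349/77 + 209/((924/178)))*(-16) = (-1349*1/77 + 209/((924*(1/178))))*(-16) = (-1349/77 + 209/(462/89))*(-16) = (-1349/77 + 209*(89/462))*(-16) = (-1349/77 + 1691/42)*(-16) = (1501/66)*(-16) = -12008/33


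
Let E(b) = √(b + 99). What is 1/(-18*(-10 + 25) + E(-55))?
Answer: -135/36428 - √11/36428 ≈ -0.0037970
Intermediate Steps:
E(b) = √(99 + b)
1/(-18*(-10 + 25) + E(-55)) = 1/(-18*(-10 + 25) + √(99 - 55)) = 1/(-18*15 + √44) = 1/(-270 + 2*√11)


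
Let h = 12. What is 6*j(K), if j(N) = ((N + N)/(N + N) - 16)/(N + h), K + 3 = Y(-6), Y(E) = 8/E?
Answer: -270/23 ≈ -11.739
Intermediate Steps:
K = -13/3 (K = -3 + 8/(-6) = -3 + 8*(-⅙) = -3 - 4/3 = -13/3 ≈ -4.3333)
j(N) = -15/(12 + N) (j(N) = ((N + N)/(N + N) - 16)/(N + 12) = ((2*N)/((2*N)) - 16)/(12 + N) = ((2*N)*(1/(2*N)) - 16)/(12 + N) = (1 - 16)/(12 + N) = -15/(12 + N))
6*j(K) = 6*(-15/(12 - 13/3)) = 6*(-15/23/3) = 6*(-15*3/23) = 6*(-45/23) = -270/23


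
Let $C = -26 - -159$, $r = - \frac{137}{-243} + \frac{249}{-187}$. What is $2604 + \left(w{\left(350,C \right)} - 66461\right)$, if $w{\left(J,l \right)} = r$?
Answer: $- \frac{2901760825}{45441} \approx -63858.0$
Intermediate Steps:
$r = - \frac{34888}{45441}$ ($r = \left(-137\right) \left(- \frac{1}{243}\right) + 249 \left(- \frac{1}{187}\right) = \frac{137}{243} - \frac{249}{187} = - \frac{34888}{45441} \approx -0.76777$)
$C = 133$ ($C = -26 + 159 = 133$)
$w{\left(J,l \right)} = - \frac{34888}{45441}$
$2604 + \left(w{\left(350,C \right)} - 66461\right) = 2604 - \frac{3020089189}{45441} = - \frac{2901760825}{45441}$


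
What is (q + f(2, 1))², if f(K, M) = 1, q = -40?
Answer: 1521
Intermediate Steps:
(q + f(2, 1))² = (-40 + 1)² = (-39)² = 1521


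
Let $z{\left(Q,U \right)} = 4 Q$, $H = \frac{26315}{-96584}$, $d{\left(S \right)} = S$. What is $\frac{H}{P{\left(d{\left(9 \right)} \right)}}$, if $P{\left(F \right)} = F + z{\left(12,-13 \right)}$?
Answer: $- \frac{1385}{289752} \approx -0.0047799$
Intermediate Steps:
$H = - \frac{26315}{96584}$ ($H = 26315 \left(- \frac{1}{96584}\right) = - \frac{26315}{96584} \approx -0.27246$)
$P{\left(F \right)} = 48 + F$ ($P{\left(F \right)} = F + 4 \cdot 12 = F + 48 = 48 + F$)
$\frac{H}{P{\left(d{\left(9 \right)} \right)}} = - \frac{26315}{96584 \left(48 + 9\right)} = - \frac{26315}{96584 \cdot 57} = \left(- \frac{26315}{96584}\right) \frac{1}{57} = - \frac{1385}{289752}$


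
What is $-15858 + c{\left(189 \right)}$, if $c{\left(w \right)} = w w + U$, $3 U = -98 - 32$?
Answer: $\frac{59459}{3} \approx 19820.0$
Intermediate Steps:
$U = - \frac{130}{3}$ ($U = \frac{-98 - 32}{3} = \frac{1}{3} \left(-130\right) = - \frac{130}{3} \approx -43.333$)
$c{\left(w \right)} = - \frac{130}{3} + w^{2}$ ($c{\left(w \right)} = w w - \frac{130}{3} = w^{2} - \frac{130}{3} = - \frac{130}{3} + w^{2}$)
$-15858 + c{\left(189 \right)} = -15858 - \left(\frac{130}{3} - 189^{2}\right) = -15858 + \left(- \frac{130}{3} + 35721\right) = -15858 + \frac{107033}{3} = \frac{59459}{3}$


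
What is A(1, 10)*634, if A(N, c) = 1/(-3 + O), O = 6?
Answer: 634/3 ≈ 211.33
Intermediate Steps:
A(N, c) = ⅓ (A(N, c) = 1/(-3 + 6) = 1/3 = ⅓)
A(1, 10)*634 = (⅓)*634 = 634/3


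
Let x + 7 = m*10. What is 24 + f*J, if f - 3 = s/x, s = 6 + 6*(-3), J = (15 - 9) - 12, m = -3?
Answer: 150/37 ≈ 4.0541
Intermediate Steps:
x = -37 (x = -7 - 3*10 = -7 - 30 = -37)
J = -6 (J = 6 - 12 = -6)
s = -12 (s = 6 - 18 = -12)
f = 123/37 (f = 3 - 12/(-37) = 3 - 12*(-1/37) = 3 + 12/37 = 123/37 ≈ 3.3243)
24 + f*J = 24 + (123/37)*(-6) = 24 - 738/37 = 150/37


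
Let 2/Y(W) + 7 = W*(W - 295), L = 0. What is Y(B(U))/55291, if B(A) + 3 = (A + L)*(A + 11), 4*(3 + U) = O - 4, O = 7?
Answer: 512/101919946067 ≈ 5.0236e-9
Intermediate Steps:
U = -9/4 (U = -3 + (7 - 4)/4 = -3 + (¼)*3 = -3 + ¾ = -9/4 ≈ -2.2500)
B(A) = -3 + A*(11 + A) (B(A) = -3 + (A + 0)*(A + 11) = -3 + A*(11 + A))
Y(W) = 2/(-7 + W*(-295 + W)) (Y(W) = 2/(-7 + W*(W - 295)) = 2/(-7 + W*(-295 + W)))
Y(B(U))/55291 = (2/(-7 + (-3 + (-9/4)² + 11*(-9/4))² - 295*(-3 + (-9/4)² + 11*(-9/4))))/55291 = (2/(-7 + (-3 + 81/16 - 99/4)² - 295*(-3 + 81/16 - 99/4)))*(1/55291) = (2/(-7 + (-363/16)² - 295*(-363/16)))*(1/55291) = (2/(-7 + 131769/256 + 107085/16))*(1/55291) = (2/(1843337/256))*(1/55291) = (2*(256/1843337))*(1/55291) = (512/1843337)*(1/55291) = 512/101919946067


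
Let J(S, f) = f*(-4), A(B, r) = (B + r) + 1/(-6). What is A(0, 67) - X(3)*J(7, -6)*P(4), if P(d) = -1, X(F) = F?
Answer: 833/6 ≈ 138.83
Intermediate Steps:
A(B, r) = -1/6 + B + r (A(B, r) = (B + r) - 1/6 = -1/6 + B + r)
J(S, f) = -4*f
A(0, 67) - X(3)*J(7, -6)*P(4) = (-1/6 + 0 + 67) - 3*(-4*(-6))*(-1) = 401/6 - 3*24*(-1) = 401/6 - 72*(-1) = 401/6 - 1*(-72) = 401/6 + 72 = 833/6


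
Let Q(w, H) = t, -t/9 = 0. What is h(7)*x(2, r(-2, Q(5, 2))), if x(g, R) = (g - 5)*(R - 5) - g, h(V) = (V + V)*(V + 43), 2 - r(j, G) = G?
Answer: 4900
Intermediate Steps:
t = 0 (t = -9*0 = 0)
Q(w, H) = 0
r(j, G) = 2 - G
h(V) = 2*V*(43 + V) (h(V) = (2*V)*(43 + V) = 2*V*(43 + V))
x(g, R) = -g + (-5 + R)*(-5 + g) (x(g, R) = (-5 + g)*(-5 + R) - g = (-5 + R)*(-5 + g) - g = -g + (-5 + R)*(-5 + g))
h(7)*x(2, r(-2, Q(5, 2))) = (2*7*(43 + 7))*(25 - 6*2 - 5*(2 - 1*0) + (2 - 1*0)*2) = (2*7*50)*(25 - 12 - 5*(2 + 0) + (2 + 0)*2) = 700*(25 - 12 - 5*2 + 2*2) = 700*(25 - 12 - 10 + 4) = 700*7 = 4900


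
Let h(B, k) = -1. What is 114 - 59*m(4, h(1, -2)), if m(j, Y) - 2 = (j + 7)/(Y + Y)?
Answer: 641/2 ≈ 320.50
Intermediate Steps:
m(j, Y) = 2 + (7 + j)/(2*Y) (m(j, Y) = 2 + (j + 7)/(Y + Y) = 2 + (7 + j)/((2*Y)) = 2 + (7 + j)*(1/(2*Y)) = 2 + (7 + j)/(2*Y))
114 - 59*m(4, h(1, -2)) = 114 - 59*(7 + 4 + 4*(-1))/(2*(-1)) = 114 - 59*(-1)*(7 + 4 - 4)/2 = 114 - 59*(-1)*7/2 = 114 - 59*(-7/2) = 114 + 413/2 = 641/2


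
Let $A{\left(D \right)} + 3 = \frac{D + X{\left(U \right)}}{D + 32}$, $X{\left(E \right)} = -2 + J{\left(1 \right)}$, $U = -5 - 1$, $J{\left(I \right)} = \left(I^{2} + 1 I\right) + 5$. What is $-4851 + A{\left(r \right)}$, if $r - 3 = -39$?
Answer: $- \frac{19385}{4} \approx -4846.3$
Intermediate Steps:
$r = -36$ ($r = 3 - 39 = -36$)
$J{\left(I \right)} = 5 + I + I^{2}$ ($J{\left(I \right)} = \left(I^{2} + I\right) + 5 = \left(I + I^{2}\right) + 5 = 5 + I + I^{2}$)
$U = -6$
$X{\left(E \right)} = 5$ ($X{\left(E \right)} = -2 + \left(5 + 1 + 1^{2}\right) = -2 + \left(5 + 1 + 1\right) = -2 + 7 = 5$)
$A{\left(D \right)} = -3 + \frac{5 + D}{32 + D}$ ($A{\left(D \right)} = -3 + \frac{D + 5}{D + 32} = -3 + \frac{5 + D}{32 + D}$)
$-4851 + A{\left(r \right)} = -4851 + \frac{-91 - -72}{32 - 36} = -4851 + \frac{-91 + 72}{-4} = -4851 - - \frac{19}{4} = -4851 + \frac{19}{4} = - \frac{19385}{4}$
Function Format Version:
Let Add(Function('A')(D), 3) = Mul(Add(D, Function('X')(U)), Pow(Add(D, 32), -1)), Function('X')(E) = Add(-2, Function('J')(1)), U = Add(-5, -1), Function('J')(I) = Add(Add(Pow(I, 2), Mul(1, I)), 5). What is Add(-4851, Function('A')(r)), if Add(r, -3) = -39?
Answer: Rational(-19385, 4) ≈ -4846.3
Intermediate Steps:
r = -36 (r = Add(3, -39) = -36)
Function('J')(I) = Add(5, I, Pow(I, 2)) (Function('J')(I) = Add(Add(Pow(I, 2), I), 5) = Add(Add(I, Pow(I, 2)), 5) = Add(5, I, Pow(I, 2)))
U = -6
Function('X')(E) = 5 (Function('X')(E) = Add(-2, Add(5, 1, Pow(1, 2))) = Add(-2, Add(5, 1, 1)) = Add(-2, 7) = 5)
Function('A')(D) = Add(-3, Mul(Pow(Add(32, D), -1), Add(5, D))) (Function('A')(D) = Add(-3, Mul(Add(D, 5), Pow(Add(D, 32), -1))) = Add(-3, Mul(Add(5, D), Pow(Add(32, D), -1))) = Add(-3, Mul(Pow(Add(32, D), -1), Add(5, D))))
Add(-4851, Function('A')(r)) = Add(-4851, Mul(Pow(Add(32, -36), -1), Add(-91, Mul(-2, -36)))) = Add(-4851, Mul(Pow(-4, -1), Add(-91, 72))) = Add(-4851, Mul(Rational(-1, 4), -19)) = Add(-4851, Rational(19, 4)) = Rational(-19385, 4)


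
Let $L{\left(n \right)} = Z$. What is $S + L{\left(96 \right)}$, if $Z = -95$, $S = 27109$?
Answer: $27014$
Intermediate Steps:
$L{\left(n \right)} = -95$
$S + L{\left(96 \right)} = 27109 - 95 = 27014$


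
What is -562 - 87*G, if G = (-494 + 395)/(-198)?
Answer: -1211/2 ≈ -605.50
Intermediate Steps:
G = ½ (G = -99*(-1/198) = ½ ≈ 0.50000)
-562 - 87*G = -562 - 87*½ = -562 - 87/2 = -1211/2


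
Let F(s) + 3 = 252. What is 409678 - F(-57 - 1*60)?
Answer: 409429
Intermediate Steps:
F(s) = 249 (F(s) = -3 + 252 = 249)
409678 - F(-57 - 1*60) = 409678 - 1*249 = 409678 - 249 = 409429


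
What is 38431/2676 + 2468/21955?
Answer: 850356973/58751580 ≈ 14.474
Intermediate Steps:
38431/2676 + 2468/21955 = 850356973/58751580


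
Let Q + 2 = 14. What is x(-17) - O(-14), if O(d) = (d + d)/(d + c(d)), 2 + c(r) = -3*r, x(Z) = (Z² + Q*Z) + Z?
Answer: 898/13 ≈ 69.077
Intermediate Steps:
Q = 12 (Q = -2 + 14 = 12)
x(Z) = Z² + 13*Z (x(Z) = (Z² + 12*Z) + Z = Z² + 13*Z)
c(r) = -2 - 3*r
O(d) = 2*d/(-2 - 2*d) (O(d) = (d + d)/(d + (-2 - 3*d)) = (2*d)/(-2 - 2*d) = 2*d/(-2 - 2*d))
x(-17) - O(-14) = -17*(13 - 17) - (-1)*(-14)/(1 - 14) = -17*(-4) - (-1)*(-14)/(-13) = 68 - (-1)*(-14)*(-1)/13 = 68 - 1*(-14/13) = 68 + 14/13 = 898/13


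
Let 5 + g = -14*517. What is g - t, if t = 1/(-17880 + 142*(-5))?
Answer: -134647369/18590 ≈ -7243.0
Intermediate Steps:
t = -1/18590 (t = 1/(-17880 - 710) = 1/(-18590) = -1/18590 ≈ -5.3792e-5)
g = -7243 (g = -5 - 14*517 = -5 - 7238 = -7243)
g - t = -7243 - 1*(-1/18590) = -7243 + 1/18590 = -134647369/18590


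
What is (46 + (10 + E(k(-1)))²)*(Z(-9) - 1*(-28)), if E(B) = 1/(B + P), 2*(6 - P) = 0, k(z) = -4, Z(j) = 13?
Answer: 25625/4 ≈ 6406.3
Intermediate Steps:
P = 6 (P = 6 - ½*0 = 6 + 0 = 6)
E(B) = 1/(6 + B) (E(B) = 1/(B + 6) = 1/(6 + B))
(46 + (10 + E(k(-1)))²)*(Z(-9) - 1*(-28)) = (46 + (10 + 1/(6 - 4))²)*(13 - 1*(-28)) = (46 + (10 + 1/2)²)*(13 + 28) = (46 + (10 + ½)²)*41 = (46 + (21/2)²)*41 = (46 + 441/4)*41 = (625/4)*41 = 25625/4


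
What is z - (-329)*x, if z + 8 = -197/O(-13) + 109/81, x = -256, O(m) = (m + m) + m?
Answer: -88689560/1053 ≈ -84226.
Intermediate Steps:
O(m) = 3*m (O(m) = 2*m + m = 3*m)
z = -1688/1053 (z = -8 + (-197/(3*(-13)) + 109/81) = -8 + (-197/(-39) + 109*(1/81)) = -8 + (-197*(-1/39) + 109/81) = -8 + (197/39 + 109/81) = -8 + 6736/1053 = -1688/1053 ≈ -1.6030)
z - (-329)*x = -1688/1053 - (-329)*(-256) = -1688/1053 - 329*256 = -1688/1053 - 84224 = -88689560/1053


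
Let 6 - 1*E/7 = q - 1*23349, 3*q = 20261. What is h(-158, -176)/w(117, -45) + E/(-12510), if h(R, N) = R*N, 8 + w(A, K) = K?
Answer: -531055762/994545 ≈ -533.97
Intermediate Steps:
q = 20261/3 (q = (1/3)*20261 = 20261/3 ≈ 6753.7)
w(A, K) = -8 + K
h(R, N) = N*R
E = 348628/3 (E = 42 - 7*(20261/3 - 1*23349) = 42 - 7*(20261/3 - 23349) = 42 - 7*(-49786/3) = 42 + 348502/3 = 348628/3 ≈ 1.1621e+5)
h(-158, -176)/w(117, -45) + E/(-12510) = (-176*(-158))/(-8 - 45) + (348628/3)/(-12510) = 27808/(-53) + (348628/3)*(-1/12510) = 27808*(-1/53) - 174314/18765 = -27808/53 - 174314/18765 = -531055762/994545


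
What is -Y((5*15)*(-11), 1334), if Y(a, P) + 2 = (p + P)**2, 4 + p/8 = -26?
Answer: -1196834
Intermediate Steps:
p = -240 (p = -32 + 8*(-26) = -32 - 208 = -240)
Y(a, P) = -2 + (-240 + P)**2
-Y((5*15)*(-11), 1334) = -(-2 + (-240 + 1334)**2) = -(-2 + 1094**2) = -(-2 + 1196836) = -1*1196834 = -1196834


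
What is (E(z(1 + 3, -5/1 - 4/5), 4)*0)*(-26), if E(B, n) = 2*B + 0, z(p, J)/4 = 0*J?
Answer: 0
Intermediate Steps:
z(p, J) = 0 (z(p, J) = 4*(0*J) = 4*0 = 0)
E(B, n) = 2*B
(E(z(1 + 3, -5/1 - 4/5), 4)*0)*(-26) = ((2*0)*0)*(-26) = (0*0)*(-26) = 0*(-26) = 0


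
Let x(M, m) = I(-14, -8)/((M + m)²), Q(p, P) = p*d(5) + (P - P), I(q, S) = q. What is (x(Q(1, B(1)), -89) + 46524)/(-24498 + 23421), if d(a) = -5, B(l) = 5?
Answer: -205543025/4758186 ≈ -43.198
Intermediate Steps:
Q(p, P) = -5*p (Q(p, P) = p*(-5) + (P - P) = -5*p + 0 = -5*p)
x(M, m) = -14/(M + m)²
(x(Q(1, B(1)), -89) + 46524)/(-24498 + 23421) = (-14/(-5*1 - 89)² + 46524)/(-24498 + 23421) = (-14/(-5 - 89)² + 46524)/(-1077) = (-14/(-94)² + 46524)*(-1/1077) = (-14*1/8836 + 46524)*(-1/1077) = (-7/4418 + 46524)*(-1/1077) = (205543025/4418)*(-1/1077) = -205543025/4758186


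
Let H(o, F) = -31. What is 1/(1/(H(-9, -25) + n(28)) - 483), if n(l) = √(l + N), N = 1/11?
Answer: -4956887/2394341135 + √3399/2394341135 ≈ -0.0020702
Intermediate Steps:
N = 1/11 ≈ 0.090909
n(l) = √(1/11 + l) (n(l) = √(l + 1/11) = √(1/11 + l))
1/(1/(H(-9, -25) + n(28)) - 483) = 1/(1/(-31 + √(11 + 121*28)/11) - 483) = 1/(1/(-31 + √(11 + 3388)/11) - 483) = 1/(1/(-31 + √3399/11) - 483) = 1/(-483 + 1/(-31 + √3399/11))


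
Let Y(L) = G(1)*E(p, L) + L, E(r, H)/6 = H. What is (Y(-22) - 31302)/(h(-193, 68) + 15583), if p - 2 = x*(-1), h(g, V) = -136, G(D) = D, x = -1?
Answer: -31456/15447 ≈ -2.0364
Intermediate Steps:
p = 3 (p = 2 - 1*(-1) = 2 + 1 = 3)
E(r, H) = 6*H
Y(L) = 7*L (Y(L) = 1*(6*L) + L = 6*L + L = 7*L)
(Y(-22) - 31302)/(h(-193, 68) + 15583) = (7*(-22) - 31302)/(-136 + 15583) = (-154 - 31302)/15447 = -31456*1/15447 = -31456/15447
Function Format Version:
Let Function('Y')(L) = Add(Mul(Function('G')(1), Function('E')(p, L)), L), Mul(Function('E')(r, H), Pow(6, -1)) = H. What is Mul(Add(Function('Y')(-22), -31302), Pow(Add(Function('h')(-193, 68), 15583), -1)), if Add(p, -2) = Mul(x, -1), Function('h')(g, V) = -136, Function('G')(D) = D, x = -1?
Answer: Rational(-31456, 15447) ≈ -2.0364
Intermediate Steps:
p = 3 (p = Add(2, Mul(-1, -1)) = Add(2, 1) = 3)
Function('E')(r, H) = Mul(6, H)
Function('Y')(L) = Mul(7, L) (Function('Y')(L) = Add(Mul(1, Mul(6, L)), L) = Add(Mul(6, L), L) = Mul(7, L))
Mul(Add(Function('Y')(-22), -31302), Pow(Add(Function('h')(-193, 68), 15583), -1)) = Mul(Add(Mul(7, -22), -31302), Pow(Add(-136, 15583), -1)) = Mul(Add(-154, -31302), Pow(15447, -1)) = Mul(-31456, Rational(1, 15447)) = Rational(-31456, 15447)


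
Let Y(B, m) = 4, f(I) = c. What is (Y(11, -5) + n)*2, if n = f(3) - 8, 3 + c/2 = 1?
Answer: -16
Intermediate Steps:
c = -4 (c = -6 + 2*1 = -6 + 2 = -4)
f(I) = -4
n = -12 (n = -4 - 8 = -12)
(Y(11, -5) + n)*2 = (4 - 12)*2 = -8*2 = -16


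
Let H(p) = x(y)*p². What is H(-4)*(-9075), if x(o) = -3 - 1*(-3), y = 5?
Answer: 0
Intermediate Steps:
x(o) = 0 (x(o) = -3 + 3 = 0)
H(p) = 0 (H(p) = 0*p² = 0)
H(-4)*(-9075) = 0*(-9075) = 0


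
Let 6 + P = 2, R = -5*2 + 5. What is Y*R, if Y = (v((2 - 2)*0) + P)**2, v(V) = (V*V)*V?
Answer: -80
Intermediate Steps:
R = -5 (R = -10 + 5 = -5)
P = -4 (P = -6 + 2 = -4)
v(V) = V**3 (v(V) = V**2*V = V**3)
Y = 16 (Y = (((2 - 2)*0)**3 - 4)**2 = ((0*0)**3 - 4)**2 = (0**3 - 4)**2 = (0 - 4)**2 = (-4)**2 = 16)
Y*R = 16*(-5) = -80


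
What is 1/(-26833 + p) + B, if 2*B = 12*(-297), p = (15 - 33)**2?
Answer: -47239039/26509 ≈ -1782.0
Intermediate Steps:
p = 324 (p = (-18)**2 = 324)
B = -1782 (B = (12*(-297))/2 = (1/2)*(-3564) = -1782)
1/(-26833 + p) + B = 1/(-26833 + 324) - 1782 = 1/(-26509) - 1782 = -1/26509 - 1782 = -47239039/26509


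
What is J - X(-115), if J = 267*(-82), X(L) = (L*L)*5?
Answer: -88019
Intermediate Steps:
X(L) = 5*L² (X(L) = L²*5 = 5*L²)
J = -21894
J - X(-115) = -21894 - 5*(-115)² = -21894 - 5*13225 = -21894 - 1*66125 = -21894 - 66125 = -88019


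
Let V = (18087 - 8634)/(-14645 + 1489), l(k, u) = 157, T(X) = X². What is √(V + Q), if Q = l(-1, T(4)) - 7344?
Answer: 5*I*√23517065/286 ≈ 84.78*I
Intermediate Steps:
V = -411/572 (V = 9453/(-13156) = 9453*(-1/13156) = -411/572 ≈ -0.71853)
Q = -7187 (Q = 157 - 7344 = -7187)
√(V + Q) = √(-411/572 - 7187) = √(-4111375/572) = 5*I*√23517065/286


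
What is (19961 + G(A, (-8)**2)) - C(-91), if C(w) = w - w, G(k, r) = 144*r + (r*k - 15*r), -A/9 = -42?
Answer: 52409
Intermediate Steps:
A = 378 (A = -9*(-42) = 378)
G(k, r) = 129*r + k*r (G(k, r) = 144*r + (k*r - 15*r) = 144*r + (-15*r + k*r) = 129*r + k*r)
C(w) = 0
(19961 + G(A, (-8)**2)) - C(-91) = (19961 + (-8)**2*(129 + 378)) - 1*0 = (19961 + 64*507) + 0 = (19961 + 32448) + 0 = 52409 + 0 = 52409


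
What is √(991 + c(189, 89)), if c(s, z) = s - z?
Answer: √1091 ≈ 33.030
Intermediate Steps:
√(991 + c(189, 89)) = √(991 + (189 - 1*89)) = √(991 + (189 - 89)) = √(991 + 100) = √1091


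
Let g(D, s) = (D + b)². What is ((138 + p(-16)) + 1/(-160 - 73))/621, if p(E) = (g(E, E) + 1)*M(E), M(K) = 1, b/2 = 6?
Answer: 12038/48231 ≈ 0.24959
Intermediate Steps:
b = 12 (b = 2*6 = 12)
g(D, s) = (12 + D)² (g(D, s) = (D + 12)² = (12 + D)²)
p(E) = 1 + (12 + E)² (p(E) = ((12 + E)² + 1)*1 = (1 + (12 + E)²)*1 = 1 + (12 + E)²)
((138 + p(-16)) + 1/(-160 - 73))/621 = ((138 + (1 + (12 - 16)²)) + 1/(-160 - 73))/621 = ((138 + (1 + (-4)²)) + 1/(-233))*(1/621) = ((138 + (1 + 16)) - 1/233)*(1/621) = ((138 + 17) - 1/233)*(1/621) = (155 - 1/233)*(1/621) = (36114/233)*(1/621) = 12038/48231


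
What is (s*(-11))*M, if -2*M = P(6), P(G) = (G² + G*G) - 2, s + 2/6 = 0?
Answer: -385/3 ≈ -128.33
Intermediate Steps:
s = -⅓ (s = -⅓ + 0 = -⅓ ≈ -0.33333)
P(G) = -2 + 2*G² (P(G) = (G² + G²) - 2 = 2*G² - 2 = -2 + 2*G²)
M = -35 (M = -(-2 + 2*6²)/2 = -(-2 + 2*36)/2 = -(-2 + 72)/2 = -½*70 = -35)
(s*(-11))*M = -⅓*(-11)*(-35) = (11/3)*(-35) = -385/3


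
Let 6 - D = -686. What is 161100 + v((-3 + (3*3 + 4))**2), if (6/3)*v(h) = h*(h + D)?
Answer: 200700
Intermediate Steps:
D = 692 (D = 6 - 1*(-686) = 6 + 686 = 692)
v(h) = h*(692 + h)/2 (v(h) = (h*(h + 692))/2 = (h*(692 + h))/2 = h*(692 + h)/2)
161100 + v((-3 + (3*3 + 4))**2) = 161100 + (-3 + (3*3 + 4))**2*(692 + (-3 + (3*3 + 4))**2)/2 = 161100 + (-3 + (9 + 4))**2*(692 + (-3 + (9 + 4))**2)/2 = 161100 + (-3 + 13)**2*(692 + (-3 + 13)**2)/2 = 161100 + (1/2)*10**2*(692 + 10**2) = 161100 + (1/2)*100*(692 + 100) = 161100 + (1/2)*100*792 = 161100 + 39600 = 200700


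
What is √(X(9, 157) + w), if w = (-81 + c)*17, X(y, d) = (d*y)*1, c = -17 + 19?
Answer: √70 ≈ 8.3666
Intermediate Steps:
c = 2
X(y, d) = d*y
w = -1343 (w = (-81 + 2)*17 = -79*17 = -1343)
√(X(9, 157) + w) = √(157*9 - 1343) = √(1413 - 1343) = √70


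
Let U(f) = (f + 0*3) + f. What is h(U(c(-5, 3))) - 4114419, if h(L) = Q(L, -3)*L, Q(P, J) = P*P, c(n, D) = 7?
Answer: -4111675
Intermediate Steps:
Q(P, J) = P²
U(f) = 2*f (U(f) = (f + 0) + f = f + f = 2*f)
h(L) = L³ (h(L) = L²*L = L³)
h(U(c(-5, 3))) - 4114419 = (2*7)³ - 4114419 = 14³ - 4114419 = 2744 - 4114419 = -4111675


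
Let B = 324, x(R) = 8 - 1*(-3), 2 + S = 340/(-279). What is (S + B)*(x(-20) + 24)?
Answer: 3132430/279 ≈ 11227.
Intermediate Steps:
S = -898/279 (S = -2 + 340/(-279) = -2 + 340*(-1/279) = -2 - 340/279 = -898/279 ≈ -3.2186)
x(R) = 11 (x(R) = 8 + 3 = 11)
(S + B)*(x(-20) + 24) = (-898/279 + 324)*(11 + 24) = (89498/279)*35 = 3132430/279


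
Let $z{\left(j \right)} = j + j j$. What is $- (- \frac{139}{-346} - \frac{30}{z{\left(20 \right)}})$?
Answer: $- \frac{400}{1211} \approx -0.33031$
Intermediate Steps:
$z{\left(j \right)} = j + j^{2}$
$- (- \frac{139}{-346} - \frac{30}{z{\left(20 \right)}}) = - (- \frac{139}{-346} - \frac{30}{20 \left(1 + 20\right)}) = - (\left(-139\right) \left(- \frac{1}{346}\right) - \frac{30}{20 \cdot 21}) = - (\frac{139}{346} - \frac{30}{420}) = - (\frac{139}{346} - \frac{1}{14}) = \left(-1\right) \frac{400}{1211} = - \frac{400}{1211}$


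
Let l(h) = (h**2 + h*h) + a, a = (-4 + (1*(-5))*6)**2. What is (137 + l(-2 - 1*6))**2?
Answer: 2019241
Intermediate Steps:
a = 1156 (a = (-4 - 5*6)**2 = (-4 - 30)**2 = (-34)**2 = 1156)
l(h) = 1156 + 2*h**2 (l(h) = (h**2 + h*h) + 1156 = (h**2 + h**2) + 1156 = 2*h**2 + 1156 = 1156 + 2*h**2)
(137 + l(-2 - 1*6))**2 = (137 + (1156 + 2*(-2 - 1*6)**2))**2 = (137 + (1156 + 2*(-2 - 6)**2))**2 = (137 + (1156 + 2*(-8)**2))**2 = (137 + (1156 + 2*64))**2 = (137 + (1156 + 128))**2 = (137 + 1284)**2 = 1421**2 = 2019241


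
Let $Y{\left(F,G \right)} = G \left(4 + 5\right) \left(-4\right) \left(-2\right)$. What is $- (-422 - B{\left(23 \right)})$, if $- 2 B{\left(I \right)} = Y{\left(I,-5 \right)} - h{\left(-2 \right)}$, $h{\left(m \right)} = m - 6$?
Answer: $598$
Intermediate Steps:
$Y{\left(F,G \right)} = 72 G$ ($Y{\left(F,G \right)} = G 9 \left(-4\right) \left(-2\right) = G \left(-36\right) \left(-2\right) = - 36 G \left(-2\right) = 72 G$)
$h{\left(m \right)} = -6 + m$ ($h{\left(m \right)} = m - 6 = -6 + m$)
$B{\left(I \right)} = 176$ ($B{\left(I \right)} = - \frac{72 \left(-5\right) - \left(-6 - 2\right)}{2} = - \frac{-360 - -8}{2} = - \frac{-360 + 8}{2} = \left(- \frac{1}{2}\right) \left(-352\right) = 176$)
$- (-422 - B{\left(23 \right)}) = - (-422 - 176) = \left(-1\right) \left(-598\right) = 598$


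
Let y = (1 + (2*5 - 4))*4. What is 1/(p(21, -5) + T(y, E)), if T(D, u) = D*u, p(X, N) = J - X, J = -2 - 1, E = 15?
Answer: 1/396 ≈ 0.0025253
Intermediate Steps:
J = -3
p(X, N) = -3 - X
y = 28 (y = (1 + (10 - 4))*4 = (1 + 6)*4 = 7*4 = 28)
1/(p(21, -5) + T(y, E)) = 1/((-3 - 1*21) + 28*15) = 1/((-3 - 21) + 420) = 1/(-24 + 420) = 1/396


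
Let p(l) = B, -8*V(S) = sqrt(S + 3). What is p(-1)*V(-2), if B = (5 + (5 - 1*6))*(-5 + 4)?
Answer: 1/2 ≈ 0.50000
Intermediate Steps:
V(S) = -sqrt(3 + S)/8 (V(S) = -sqrt(S + 3)/8 = -sqrt(3 + S)/8)
B = -4 (B = (5 + (5 - 6))*(-1) = (5 - 1)*(-1) = 4*(-1) = -4)
p(l) = -4
p(-1)*V(-2) = -(-1)*sqrt(3 - 2)/2 = -(-1)*sqrt(1)/2 = -(-1)/2 = -4*(-1/8) = 1/2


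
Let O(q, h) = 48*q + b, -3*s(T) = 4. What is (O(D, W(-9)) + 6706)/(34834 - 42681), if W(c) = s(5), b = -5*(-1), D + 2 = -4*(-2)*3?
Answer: -7767/7847 ≈ -0.98981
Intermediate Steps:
s(T) = -4/3 (s(T) = -1/3*4 = -4/3)
D = 22 (D = -2 - 4*(-2)*3 = -2 + 8*3 = -2 + 24 = 22)
b = 5
W(c) = -4/3
O(q, h) = 5 + 48*q (O(q, h) = 48*q + 5 = 5 + 48*q)
(O(D, W(-9)) + 6706)/(34834 - 42681) = ((5 + 48*22) + 6706)/(34834 - 42681) = ((5 + 1056) + 6706)/(-7847) = (1061 + 6706)*(-1/7847) = 7767*(-1/7847) = -7767/7847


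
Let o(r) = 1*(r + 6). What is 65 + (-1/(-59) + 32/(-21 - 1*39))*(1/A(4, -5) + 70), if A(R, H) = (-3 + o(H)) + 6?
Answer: 101683/3540 ≈ 28.724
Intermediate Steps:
o(r) = 6 + r (o(r) = 1*(6 + r) = 6 + r)
A(R, H) = 9 + H (A(R, H) = (-3 + (6 + H)) + 6 = (3 + H) + 6 = 9 + H)
65 + (-1/(-59) + 32/(-21 - 1*39))*(1/A(4, -5) + 70) = 65 + (-1/(-59) + 32/(-21 - 1*39))*(1/(9 - 5) + 70) = 65 + (-1*(-1/59) + 32/(-21 - 39))*(1/4 + 70) = 65 + (1/59 + 32/(-60))*(¼ + 70) = 65 + (1/59 + 32*(-1/60))*(281/4) = 65 + (1/59 - 8/15)*(281/4) = 65 - 457/885*281/4 = 65 - 128417/3540 = 101683/3540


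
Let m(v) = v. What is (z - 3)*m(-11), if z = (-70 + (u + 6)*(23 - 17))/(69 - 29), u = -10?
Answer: 1177/20 ≈ 58.850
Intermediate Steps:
z = -47/20 (z = (-70 + (-10 + 6)*(23 - 17))/(69 - 29) = (-70 - 4*6)/40 = (-70 - 24)*(1/40) = -94*1/40 = -47/20 ≈ -2.3500)
(z - 3)*m(-11) = (-47/20 - 3)*(-11) = -107/20*(-11) = 1177/20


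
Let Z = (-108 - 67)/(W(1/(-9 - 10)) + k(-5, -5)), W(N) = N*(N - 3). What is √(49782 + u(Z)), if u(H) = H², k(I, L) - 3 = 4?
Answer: √13465824223/517 ≈ 224.45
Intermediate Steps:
k(I, L) = 7 (k(I, L) = 3 + 4 = 7)
W(N) = N*(-3 + N)
Z = -12635/517 (Z = (-108 - 67)/((-3 + 1/(-9 - 10))/(-9 - 10) + 7) = -175/((-3 + 1/(-19))/(-19) + 7) = -175/(-(-3 - 1/19)/19 + 7) = -175/(-1/19*(-58/19) + 7) = -175/(58/361 + 7) = -175/2585/361 = -175*361/2585 = -12635/517 ≈ -24.439)
√(49782 + u(Z)) = √(49782 + (-12635/517)²) = √(49782 + 159643225/267289) = √(13465824223/267289) = √13465824223/517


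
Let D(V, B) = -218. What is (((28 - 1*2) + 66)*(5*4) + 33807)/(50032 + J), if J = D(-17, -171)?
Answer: 35647/49814 ≈ 0.71560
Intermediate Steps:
J = -218
(((28 - 1*2) + 66)*(5*4) + 33807)/(50032 + J) = (((28 - 1*2) + 66)*(5*4) + 33807)/(50032 - 218) = (((28 - 2) + 66)*20 + 33807)/49814 = ((26 + 66)*20 + 33807)*(1/49814) = (92*20 + 33807)*(1/49814) = (1840 + 33807)*(1/49814) = 35647*(1/49814) = 35647/49814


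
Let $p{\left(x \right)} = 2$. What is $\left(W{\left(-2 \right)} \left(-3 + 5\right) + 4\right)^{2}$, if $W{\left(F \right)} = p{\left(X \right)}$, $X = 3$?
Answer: $64$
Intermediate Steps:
$W{\left(F \right)} = 2$
$\left(W{\left(-2 \right)} \left(-3 + 5\right) + 4\right)^{2} = \left(2 \left(-3 + 5\right) + 4\right)^{2} = \left(2 \cdot 2 + 4\right)^{2} = \left(4 + 4\right)^{2} = 8^{2} = 64$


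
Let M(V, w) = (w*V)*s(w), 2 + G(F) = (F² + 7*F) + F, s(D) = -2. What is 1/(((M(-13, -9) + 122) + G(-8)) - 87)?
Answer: -1/201 ≈ -0.0049751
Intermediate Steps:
G(F) = -2 + F² + 8*F (G(F) = -2 + ((F² + 7*F) + F) = -2 + (F² + 8*F) = -2 + F² + 8*F)
M(V, w) = -2*V*w (M(V, w) = (w*V)*(-2) = (V*w)*(-2) = -2*V*w)
1/(((M(-13, -9) + 122) + G(-8)) - 87) = 1/(((-2*(-13)*(-9) + 122) + (-2 + (-8)² + 8*(-8))) - 87) = 1/(((-234 + 122) + (-2 + 64 - 64)) - 87) = 1/((-112 - 2) - 87) = 1/(-114 - 87) = 1/(-201) = -1/201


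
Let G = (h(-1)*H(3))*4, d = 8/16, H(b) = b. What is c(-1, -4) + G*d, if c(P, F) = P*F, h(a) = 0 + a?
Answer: -2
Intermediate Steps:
h(a) = a
c(P, F) = F*P
d = ½ (d = 8*(1/16) = ½ ≈ 0.50000)
G = -12 (G = -1*3*4 = -3*4 = -12)
c(-1, -4) + G*d = -4*(-1) - 12*½ = 4 - 6 = -2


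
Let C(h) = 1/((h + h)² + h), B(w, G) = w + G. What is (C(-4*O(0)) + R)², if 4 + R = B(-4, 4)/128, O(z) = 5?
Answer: 39929761/2496400 ≈ 15.995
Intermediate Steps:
B(w, G) = G + w
R = -4 (R = -4 + (4 - 4)/128 = -4 + 0*(1/128) = -4 + 0 = -4)
C(h) = 1/(h + 4*h²) (C(h) = 1/((2*h)² + h) = 1/(4*h² + h) = 1/(h + 4*h²))
(C(-4*O(0)) + R)² = (1/(((-4*5))*(1 + 4*(-4*5))) - 4)² = (1/((-20)*(1 + 4*(-20))) - 4)² = (-1/(20*(1 - 80)) - 4)² = (-1/20/(-79) - 4)² = (-1/20*(-1/79) - 4)² = (1/1580 - 4)² = (-6319/1580)² = 39929761/2496400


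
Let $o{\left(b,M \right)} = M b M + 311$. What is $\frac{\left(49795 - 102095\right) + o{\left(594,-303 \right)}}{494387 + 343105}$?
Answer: $\frac{54482557}{837492} \approx 65.054$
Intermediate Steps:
$o{\left(b,M \right)} = 311 + b M^{2}$ ($o{\left(b,M \right)} = b M^{2} + 311 = 311 + b M^{2}$)
$\frac{\left(49795 - 102095\right) + o{\left(594,-303 \right)}}{494387 + 343105} = \frac{\left(49795 - 102095\right) + \left(311 + 594 \left(-303\right)^{2}\right)}{494387 + 343105} = \frac{-52300 + \left(311 + 594 \cdot 91809\right)}{837492} = \left(-52300 + \left(311 + 54534546\right)\right) \frac{1}{837492} = \left(-52300 + 54534857\right) \frac{1}{837492} = 54482557 \cdot \frac{1}{837492} = \frac{54482557}{837492}$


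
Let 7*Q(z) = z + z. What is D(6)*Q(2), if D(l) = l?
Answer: 24/7 ≈ 3.4286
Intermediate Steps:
Q(z) = 2*z/7 (Q(z) = (z + z)/7 = (2*z)/7 = 2*z/7)
D(6)*Q(2) = 6*((2/7)*2) = 6*(4/7) = 24/7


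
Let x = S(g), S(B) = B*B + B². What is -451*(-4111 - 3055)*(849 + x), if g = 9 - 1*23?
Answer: 4010745706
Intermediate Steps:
g = -14 (g = 9 - 23 = -14)
S(B) = 2*B² (S(B) = B² + B² = 2*B²)
x = 392 (x = 2*(-14)² = 2*196 = 392)
-451*(-4111 - 3055)*(849 + x) = -451*(-4111 - 3055)*(849 + 392) = -(-3231866)*1241 = -451*(-8893006) = 4010745706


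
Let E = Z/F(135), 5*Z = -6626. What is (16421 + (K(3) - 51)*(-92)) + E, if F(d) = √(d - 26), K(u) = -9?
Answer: 21941 - 6626*√109/545 ≈ 21814.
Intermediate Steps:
Z = -6626/5 (Z = (⅕)*(-6626) = -6626/5 ≈ -1325.2)
F(d) = √(-26 + d)
E = -6626*√109/545 (E = -6626/(5*√(-26 + 135)) = -6626*√109/109/5 = -6626*√109/545 ≈ -126.93)
(16421 + (K(3) - 51)*(-92)) + E = (16421 + (-9 - 51)*(-92)) - 6626*√109/545 = (16421 - 60*(-92)) - 6626*√109/545 = (16421 + 5520) - 6626*√109/545 = 21941 - 6626*√109/545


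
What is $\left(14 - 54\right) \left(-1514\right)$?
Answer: $60560$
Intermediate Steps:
$\left(14 - 54\right) \left(-1514\right) = \left(-40\right) \left(-1514\right) = 60560$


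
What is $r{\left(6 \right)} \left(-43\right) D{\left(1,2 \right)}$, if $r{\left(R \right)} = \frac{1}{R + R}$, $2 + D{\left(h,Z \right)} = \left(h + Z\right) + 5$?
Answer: $- \frac{43}{2} \approx -21.5$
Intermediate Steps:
$D{\left(h,Z \right)} = 3 + Z + h$ ($D{\left(h,Z \right)} = -2 + \left(\left(h + Z\right) + 5\right) = -2 + \left(\left(Z + h\right) + 5\right) = -2 + \left(5 + Z + h\right) = 3 + Z + h$)
$r{\left(R \right)} = \frac{1}{2 R}$
$r{\left(6 \right)} \left(-43\right) D{\left(1,2 \right)} = \frac{1}{2 \cdot 6} \left(-43\right) \left(3 + 2 + 1\right) = \frac{1}{2} \cdot \frac{1}{6} \left(-43\right) 6 = \frac{1}{12} \left(-43\right) 6 = \left(- \frac{43}{12}\right) 6 = - \frac{43}{2}$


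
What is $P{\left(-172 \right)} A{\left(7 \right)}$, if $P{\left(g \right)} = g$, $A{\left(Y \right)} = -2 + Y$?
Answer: $-860$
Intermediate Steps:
$P{\left(-172 \right)} A{\left(7 \right)} = - 172 \left(-2 + 7\right) = \left(-172\right) 5 = -860$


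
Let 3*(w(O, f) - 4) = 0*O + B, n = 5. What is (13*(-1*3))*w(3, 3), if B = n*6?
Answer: -546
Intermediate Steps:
B = 30 (B = 5*6 = 30)
w(O, f) = 14 (w(O, f) = 4 + (0*O + 30)/3 = 4 + (0 + 30)/3 = 4 + (⅓)*30 = 4 + 10 = 14)
(13*(-1*3))*w(3, 3) = (13*(-1*3))*14 = (13*(-3))*14 = -39*14 = -546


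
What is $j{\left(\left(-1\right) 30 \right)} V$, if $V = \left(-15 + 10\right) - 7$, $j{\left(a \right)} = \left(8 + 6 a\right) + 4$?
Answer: $2016$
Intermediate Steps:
$j{\left(a \right)} = 12 + 6 a$
$V = -12$ ($V = -5 - 7 = -12$)
$j{\left(\left(-1\right) 30 \right)} V = \left(12 + 6 \left(\left(-1\right) 30\right)\right) \left(-12\right) = \left(12 + 6 \left(-30\right)\right) \left(-12\right) = \left(12 - 180\right) \left(-12\right) = \left(-168\right) \left(-12\right) = 2016$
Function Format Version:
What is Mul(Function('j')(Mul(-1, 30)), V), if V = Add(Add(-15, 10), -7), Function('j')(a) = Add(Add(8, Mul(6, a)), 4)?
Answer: 2016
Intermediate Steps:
Function('j')(a) = Add(12, Mul(6, a))
V = -12 (V = Add(-5, -7) = -12)
Mul(Function('j')(Mul(-1, 30)), V) = Mul(Add(12, Mul(6, Mul(-1, 30))), -12) = Mul(Add(12, Mul(6, -30)), -12) = Mul(Add(12, -180), -12) = Mul(-168, -12) = 2016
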